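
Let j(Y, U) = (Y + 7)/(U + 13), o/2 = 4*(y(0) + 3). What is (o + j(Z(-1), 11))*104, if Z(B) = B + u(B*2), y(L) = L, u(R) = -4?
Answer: 7514/3 ≈ 2504.7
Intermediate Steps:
o = 24 (o = 2*(4*(0 + 3)) = 2*(4*3) = 2*12 = 24)
Z(B) = -4 + B (Z(B) = B - 4 = -4 + B)
j(Y, U) = (7 + Y)/(13 + U)
(o + j(Z(-1), 11))*104 = (24 + (7 + (-4 - 1))/(13 + 11))*104 = (24 + (7 - 5)/24)*104 = (24 + (1/24)*2)*104 = (24 + 1/12)*104 = (289/12)*104 = 7514/3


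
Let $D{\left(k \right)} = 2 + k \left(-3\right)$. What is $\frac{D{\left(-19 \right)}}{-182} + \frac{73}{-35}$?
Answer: $- \frac{2193}{910} \approx -2.4099$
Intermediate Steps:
$D{\left(k \right)} = 2 - 3 k$
$\frac{D{\left(-19 \right)}}{-182} + \frac{73}{-35} = \frac{2 - -57}{-182} + \frac{73}{-35} = \left(2 + 57\right) \left(- \frac{1}{182}\right) + 73 \left(- \frac{1}{35}\right) = 59 \left(- \frac{1}{182}\right) - \frac{73}{35} = - \frac{59}{182} - \frac{73}{35} = - \frac{2193}{910}$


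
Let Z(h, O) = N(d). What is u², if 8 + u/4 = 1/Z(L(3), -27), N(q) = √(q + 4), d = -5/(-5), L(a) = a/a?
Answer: 5136/5 - 256*√5/5 ≈ 912.71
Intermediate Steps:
L(a) = 1
d = 1 (d = -5*(-⅕) = 1)
N(q) = √(4 + q)
Z(h, O) = √5 (Z(h, O) = √(4 + 1) = √5)
u = -32 + 4*√5/5 (u = -32 + 4/(√5) = -32 + 4*(√5/5) = -32 + 4*√5/5 ≈ -30.211)
u² = (-32 + 4*√5/5)²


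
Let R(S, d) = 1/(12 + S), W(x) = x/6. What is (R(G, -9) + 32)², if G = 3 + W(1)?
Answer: 8514724/8281 ≈ 1028.2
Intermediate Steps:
W(x) = x/6 (W(x) = x*(⅙) = x/6)
G = 19/6 (G = 3 + (⅙)*1 = 3 + ⅙ = 19/6 ≈ 3.1667)
(R(G, -9) + 32)² = (1/(12 + 19/6) + 32)² = (1/(91/6) + 32)² = (6/91 + 32)² = (2918/91)² = 8514724/8281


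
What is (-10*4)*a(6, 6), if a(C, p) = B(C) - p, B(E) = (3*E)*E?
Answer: -4080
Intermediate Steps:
B(E) = 3*E**2
a(C, p) = -p + 3*C**2 (a(C, p) = 3*C**2 - p = -p + 3*C**2)
(-10*4)*a(6, 6) = (-10*4)*(-1*6 + 3*6**2) = -40*(-6 + 3*36) = -40*(-6 + 108) = -40*102 = -4080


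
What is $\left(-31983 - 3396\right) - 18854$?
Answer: $-54233$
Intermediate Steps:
$\left(-31983 - 3396\right) - 18854 = -35379 - 18854 = -54233$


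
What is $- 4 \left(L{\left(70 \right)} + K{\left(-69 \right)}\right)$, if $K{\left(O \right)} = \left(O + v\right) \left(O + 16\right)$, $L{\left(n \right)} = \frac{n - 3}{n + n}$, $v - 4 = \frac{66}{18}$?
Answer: $- \frac{1365481}{105} \approx -13005.0$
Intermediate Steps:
$v = \frac{23}{3}$ ($v = 4 + \frac{66}{18} = 4 + 66 \cdot \frac{1}{18} = 4 + \frac{11}{3} = \frac{23}{3} \approx 7.6667$)
$L{\left(n \right)} = \frac{-3 + n}{2 n}$
$K{\left(O \right)} = \left(16 + O\right) \left(\frac{23}{3} + O\right)$ ($K{\left(O \right)} = \left(O + \frac{23}{3}\right) \left(O + 16\right) = \left(\frac{23}{3} + O\right) \left(16 + O\right) = \left(16 + O\right) \left(\frac{23}{3} + O\right)$)
$- 4 \left(L{\left(70 \right)} + K{\left(-69 \right)}\right) = - 4 \left(\frac{-3 + 70}{2 \cdot 70} + \left(\frac{368}{3} + \left(-69\right)^{2} + \frac{71}{3} \left(-69\right)\right)\right) = - 4 \left(\frac{1}{2} \cdot \frac{1}{70} \cdot 67 + \left(\frac{368}{3} + 4761 - 1633\right)\right) = - 4 \left(\frac{67}{140} + \frac{9752}{3}\right) = \left(-4\right) \frac{1365481}{420} = - \frac{1365481}{105}$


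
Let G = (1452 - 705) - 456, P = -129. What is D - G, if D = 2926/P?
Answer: -40465/129 ≈ -313.68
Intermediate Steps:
D = -2926/129 (D = 2926/(-129) = 2926*(-1/129) = -2926/129 ≈ -22.682)
G = 291 (G = 747 - 456 = 291)
D - G = -2926/129 - 1*291 = -2926/129 - 291 = -40465/129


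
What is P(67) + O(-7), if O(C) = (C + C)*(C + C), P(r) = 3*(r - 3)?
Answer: 388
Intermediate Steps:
P(r) = -9 + 3*r (P(r) = 3*(-3 + r) = -9 + 3*r)
O(C) = 4*C**2 (O(C) = (2*C)*(2*C) = 4*C**2)
P(67) + O(-7) = (-9 + 3*67) + 4*(-7)**2 = (-9 + 201) + 4*49 = 192 + 196 = 388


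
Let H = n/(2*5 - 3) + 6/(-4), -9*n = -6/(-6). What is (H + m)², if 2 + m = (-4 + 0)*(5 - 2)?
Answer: 3822025/15876 ≈ 240.74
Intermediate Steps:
n = -⅑ (n = -(-2)/(3*(-6)) = -(-2)*(-1)/(3*6) = -⅑*1 = -⅑ ≈ -0.11111)
H = -191/126 (H = -1/(9*(2*5 - 3)) + 6/(-4) = -1/(9*(10 - 3)) + 6*(-¼) = -⅑/7 - 3/2 = -⅑*⅐ - 3/2 = -1/63 - 3/2 = -191/126 ≈ -1.5159)
m = -14 (m = -2 + (-4 + 0)*(5 - 2) = -2 - 4*3 = -2 - 12 = -14)
(H + m)² = (-191/126 - 14)² = (-1955/126)² = 3822025/15876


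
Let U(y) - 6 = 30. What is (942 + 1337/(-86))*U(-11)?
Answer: 1434150/43 ≈ 33352.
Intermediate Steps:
U(y) = 36 (U(y) = 6 + 30 = 36)
(942 + 1337/(-86))*U(-11) = (942 + 1337/(-86))*36 = (942 + 1337*(-1/86))*36 = (942 - 1337/86)*36 = (79675/86)*36 = 1434150/43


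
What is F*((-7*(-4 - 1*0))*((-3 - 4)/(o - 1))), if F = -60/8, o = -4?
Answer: -294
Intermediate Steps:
F = -15/2 (F = -60*⅛ = -15/2 ≈ -7.5000)
F*((-7*(-4 - 1*0))*((-3 - 4)/(o - 1))) = -15*(-7*(-4 - 1*0))*(-3 - 4)/(-4 - 1)/2 = -15*(-7*(-4 + 0))*(-7/(-5))/2 = -15*(-7*(-4))*(-7*(-⅕))/2 = -210*7/5 = -15/2*196/5 = -294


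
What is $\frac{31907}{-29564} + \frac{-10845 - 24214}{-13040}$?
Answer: $\frac{155104249}{96378640} \approx 1.6093$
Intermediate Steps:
$\frac{31907}{-29564} + \frac{-10845 - 24214}{-13040} = 31907 \left(- \frac{1}{29564}\right) - - \frac{35059}{13040} = - \frac{31907}{29564} + \frac{35059}{13040} = \frac{155104249}{96378640}$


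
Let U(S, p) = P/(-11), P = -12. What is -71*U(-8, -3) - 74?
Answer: -1666/11 ≈ -151.45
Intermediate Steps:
U(S, p) = 12/11 (U(S, p) = -12/(-11) = -12*(-1/11) = 12/11)
-71*U(-8, -3) - 74 = -71*12/11 - 74 = -852/11 - 74 = -1666/11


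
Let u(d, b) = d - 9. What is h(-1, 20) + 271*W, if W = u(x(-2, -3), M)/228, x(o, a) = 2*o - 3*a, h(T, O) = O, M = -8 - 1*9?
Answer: 869/57 ≈ 15.246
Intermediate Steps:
M = -17 (M = -8 - 9 = -17)
x(o, a) = -3*a + 2*o
u(d, b) = -9 + d
W = -1/57 (W = (-9 + (-3*(-3) + 2*(-2)))/228 = (-9 + (9 - 4))*(1/228) = (-9 + 5)*(1/228) = -4*1/228 = -1/57 ≈ -0.017544)
h(-1, 20) + 271*W = 20 + 271*(-1/57) = 20 - 271/57 = 869/57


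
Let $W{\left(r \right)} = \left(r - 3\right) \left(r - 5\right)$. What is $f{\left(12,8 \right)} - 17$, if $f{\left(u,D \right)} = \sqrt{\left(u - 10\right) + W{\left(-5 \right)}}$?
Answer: $-17 + \sqrt{82} \approx -7.9446$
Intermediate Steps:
$W{\left(r \right)} = \left(-5 + r\right) \left(-3 + r\right)$ ($W{\left(r \right)} = \left(-3 + r\right) \left(-5 + r\right) = \left(-5 + r\right) \left(-3 + r\right)$)
$f{\left(u,D \right)} = \sqrt{70 + u}$ ($f{\left(u,D \right)} = \sqrt{\left(u - 10\right) + \left(15 + \left(-5\right)^{2} - -40\right)} = \sqrt{\left(-10 + u\right) + \left(15 + 25 + 40\right)} = \sqrt{\left(-10 + u\right) + 80} = \sqrt{70 + u}$)
$f{\left(12,8 \right)} - 17 = \sqrt{70 + 12} - 17 = \sqrt{82} - 17 = -17 + \sqrt{82}$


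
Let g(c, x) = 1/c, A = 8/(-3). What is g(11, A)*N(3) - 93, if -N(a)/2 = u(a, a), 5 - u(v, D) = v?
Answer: -1027/11 ≈ -93.364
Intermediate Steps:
u(v, D) = 5 - v
N(a) = -10 + 2*a (N(a) = -2*(5 - a) = -10 + 2*a)
A = -8/3 (A = 8*(-⅓) = -8/3 ≈ -2.6667)
g(11, A)*N(3) - 93 = (-10 + 2*3)/11 - 93 = (-10 + 6)/11 - 93 = (1/11)*(-4) - 93 = -4/11 - 93 = -1027/11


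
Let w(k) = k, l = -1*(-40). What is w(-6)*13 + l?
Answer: -38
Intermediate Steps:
l = 40
w(-6)*13 + l = -6*13 + 40 = -78 + 40 = -38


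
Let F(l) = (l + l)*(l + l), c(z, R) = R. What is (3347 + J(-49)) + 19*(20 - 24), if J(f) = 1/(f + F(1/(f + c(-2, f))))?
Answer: 384824207/117648 ≈ 3271.0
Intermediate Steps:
F(l) = 4*l² (F(l) = (2*l)*(2*l) = 4*l²)
J(f) = 1/(f + f⁻²) (J(f) = 1/(f + 4*(1/(f + f))²) = 1/(f + 4*(1/(2*f))²) = 1/(f + 4*(1/(4*f²))) = 1/(f + f⁻²))
(3347 + J(-49)) + 19*(20 - 24) = (3347 + (-49)²/(1 + (-49)³)) + 19*(20 - 24) = (3347 + 2401/(1 - 117649)) + 19*(-4) = (3347 + 2401/(-117648)) - 76 = (3347 + 2401*(-1/117648)) - 76 = (3347 - 2401/117648) - 76 = 393765455/117648 - 76 = 384824207/117648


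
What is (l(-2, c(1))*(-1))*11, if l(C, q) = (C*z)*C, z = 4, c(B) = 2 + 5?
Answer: -176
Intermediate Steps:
c(B) = 7
l(C, q) = 4*C**2 (l(C, q) = (C*4)*C = (4*C)*C = 4*C**2)
(l(-2, c(1))*(-1))*11 = ((4*(-2)**2)*(-1))*11 = ((4*4)*(-1))*11 = (16*(-1))*11 = -16*11 = -176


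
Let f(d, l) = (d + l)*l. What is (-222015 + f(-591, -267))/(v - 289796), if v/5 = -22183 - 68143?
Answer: -2357/247142 ≈ -0.0095370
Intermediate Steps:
v = -451630 (v = 5*(-22183 - 68143) = 5*(-90326) = -451630)
f(d, l) = l*(d + l)
(-222015 + f(-591, -267))/(v - 289796) = (-222015 - 267*(-591 - 267))/(-451630 - 289796) = (-222015 - 267*(-858))/(-741426) = (-222015 + 229086)*(-1/741426) = 7071*(-1/741426) = -2357/247142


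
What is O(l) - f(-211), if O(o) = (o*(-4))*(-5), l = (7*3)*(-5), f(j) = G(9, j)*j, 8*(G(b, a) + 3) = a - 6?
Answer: -67651/8 ≈ -8456.4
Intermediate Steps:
G(b, a) = -15/4 + a/8 (G(b, a) = -3 + (a - 6)/8 = -3 + (-6 + a)/8 = -3 + (-¾ + a/8) = -15/4 + a/8)
f(j) = j*(-15/4 + j/8) (f(j) = (-15/4 + j/8)*j = j*(-15/4 + j/8))
l = -105 (l = 21*(-5) = -105)
O(o) = 20*o (O(o) = -4*o*(-5) = 20*o)
O(l) - f(-211) = 20*(-105) - (-211)*(-30 - 211)/8 = -2100 - (-211)*(-241)/8 = -2100 - 1*50851/8 = -2100 - 50851/8 = -67651/8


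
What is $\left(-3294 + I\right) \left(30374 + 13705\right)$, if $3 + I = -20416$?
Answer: $-1045245327$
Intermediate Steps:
$I = -20419$ ($I = -3 - 20416 = -20419$)
$\left(-3294 + I\right) \left(30374 + 13705\right) = \left(-3294 - 20419\right) \left(30374 + 13705\right) = \left(-23713\right) 44079 = -1045245327$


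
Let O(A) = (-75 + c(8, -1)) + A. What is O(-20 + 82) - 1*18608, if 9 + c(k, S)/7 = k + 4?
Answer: -18600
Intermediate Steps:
c(k, S) = -35 + 7*k (c(k, S) = -63 + 7*(k + 4) = -63 + 7*(4 + k) = -63 + (28 + 7*k) = -35 + 7*k)
O(A) = -54 + A (O(A) = (-75 + (-35 + 7*8)) + A = (-75 + (-35 + 56)) + A = (-75 + 21) + A = -54 + A)
O(-20 + 82) - 1*18608 = (-54 + (-20 + 82)) - 1*18608 = (-54 + 62) - 18608 = 8 - 18608 = -18600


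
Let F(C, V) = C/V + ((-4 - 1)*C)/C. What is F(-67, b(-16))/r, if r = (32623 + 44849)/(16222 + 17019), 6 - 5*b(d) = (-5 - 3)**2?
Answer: 166205/499264 ≈ 0.33290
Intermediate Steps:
b(d) = -58/5 (b(d) = 6/5 - (-5 - 3)**2/5 = 6/5 - 1/5*(-8)**2 = 6/5 - 1/5*64 = 6/5 - 64/5 = -58/5)
r = 77472/33241 ≈ 2.3306
F(C, V) = -5 + C/V (F(C, V) = C/V + (-5*C)/C = C/V - 5 = -5 + C/V)
F(-67, b(-16))/r = (-5 - 67/(-58/5))/(77472/33241) = (-5 - 67*(-5/58))*(33241/77472) = (-5 + 335/58)*(33241/77472) = (45/58)*(33241/77472) = 166205/499264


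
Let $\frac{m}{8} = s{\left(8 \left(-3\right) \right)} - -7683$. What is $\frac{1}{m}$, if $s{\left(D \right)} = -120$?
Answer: $\frac{1}{60504} \approx 1.6528 \cdot 10^{-5}$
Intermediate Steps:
$m = 60504$ ($m = 8 \left(-120 - -7683\right) = 8 \left(-120 + 7683\right) = 8 \cdot 7563 = 60504$)
$\frac{1}{m} = \frac{1}{60504}$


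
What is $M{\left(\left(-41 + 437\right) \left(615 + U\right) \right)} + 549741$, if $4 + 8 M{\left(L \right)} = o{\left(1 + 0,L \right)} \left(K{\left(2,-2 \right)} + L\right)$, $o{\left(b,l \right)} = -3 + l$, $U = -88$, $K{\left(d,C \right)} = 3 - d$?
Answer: $\frac{43556331401}{8} \approx 5.4445 \cdot 10^{9}$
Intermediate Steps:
$M{\left(L \right)} = - \frac{1}{2} + \frac{\left(1 + L\right) \left(-3 + L\right)}{8}$ ($M{\left(L \right)} = - \frac{1}{2} + \frac{\left(-3 + L\right) \left(\left(3 - 2\right) + L\right)}{8} = - \frac{1}{2} + \frac{\left(-3 + L\right) \left(1 + L\right)}{8} = - \frac{1}{2} + \frac{\left(1 + L\right) \left(-3 + L\right)}{8}$)
$M{\left(\left(-41 + 437\right) \left(615 + U\right) \right)} + 549741 = \left(- \frac{7}{8} + \frac{\left(-41 + 437\right) \left(615 - 88\right)}{8} + \frac{\left(-41 + 437\right) \left(615 - 88\right) \left(-3 + \left(-41 + 437\right) \left(615 - 88\right)\right)}{8}\right) + 549741 = \left(- \frac{7}{8} + \frac{396 \cdot 527}{8} + \frac{396 \cdot 527 \left(-3 + 396 \cdot 527\right)}{8}\right) + 549741 = \left(- \frac{7}{8} + \frac{1}{8} \cdot 208692 + \frac{1}{8} \cdot 208692 \left(-3 + 208692\right)\right) + 549741 = \left(- \frac{7}{8} + \frac{52173}{2} + \frac{1}{8} \cdot 208692 \cdot 208689\right) + 549741 = \left(- \frac{7}{8} + \frac{52173}{2} + \frac{10887931197}{2}\right) + 549741 = \frac{43551933473}{8} + 549741 = \frac{43556331401}{8}$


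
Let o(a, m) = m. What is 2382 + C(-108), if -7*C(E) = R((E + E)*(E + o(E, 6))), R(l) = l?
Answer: -5358/7 ≈ -765.43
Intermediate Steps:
C(E) = -2*E*(6 + E)/7 (C(E) = -(E + E)*(E + 6)/7 = -2*E*(6 + E)/7)
2382 + C(-108) = 2382 - 2/7*(-108)*(6 - 108) = 2382 - 2/7*(-108)*(-102) = 2382 - 22032/7 = -5358/7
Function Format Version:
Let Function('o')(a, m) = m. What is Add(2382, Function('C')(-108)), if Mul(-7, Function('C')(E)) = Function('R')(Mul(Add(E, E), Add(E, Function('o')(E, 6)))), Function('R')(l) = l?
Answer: Rational(-5358, 7) ≈ -765.43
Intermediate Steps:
Function('C')(E) = Mul(Rational(-2, 7), E, Add(6, E)) (Function('C')(E) = Mul(Rational(-1, 7), Mul(Add(E, E), Add(E, 6))) = Mul(Rational(-1, 7), Mul(Mul(2, E), Add(6, E))) = Mul(Rational(-1, 7), Mul(2, E, Add(6, E))) = Mul(Rational(-2, 7), E, Add(6, E)))
Add(2382, Function('C')(-108)) = Add(2382, Mul(Rational(-2, 7), -108, Add(6, -108))) = Add(2382, Mul(Rational(-2, 7), -108, -102)) = Add(2382, Rational(-22032, 7)) = Rational(-5358, 7)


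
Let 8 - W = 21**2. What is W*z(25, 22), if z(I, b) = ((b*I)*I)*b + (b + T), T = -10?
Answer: -130987696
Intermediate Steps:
z(I, b) = -10 + b + I**2*b**2 (z(I, b) = ((b*I)*I)*b + (b - 10) = ((I*b)*I)*b + (-10 + b) = (b*I**2)*b + (-10 + b) = I**2*b**2 + (-10 + b) = -10 + b + I**2*b**2)
W = -433 (W = 8 - 1*21**2 = 8 - 1*441 = 8 - 441 = -433)
W*z(25, 22) = -433*(-10 + 22 + 25**2*22**2) = -433*(-10 + 22 + 625*484) = -433*(-10 + 22 + 302500) = -433*302512 = -130987696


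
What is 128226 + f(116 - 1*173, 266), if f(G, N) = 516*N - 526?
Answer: 264956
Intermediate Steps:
f(G, N) = -526 + 516*N
128226 + f(116 - 1*173, 266) = 128226 + (-526 + 516*266) = 128226 + (-526 + 137256) = 128226 + 136730 = 264956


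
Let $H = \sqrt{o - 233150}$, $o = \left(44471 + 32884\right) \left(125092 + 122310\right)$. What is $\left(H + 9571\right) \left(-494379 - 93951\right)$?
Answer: $-5630906430 - 2353320 \sqrt{1196096785} \approx -8.702 \cdot 10^{10}$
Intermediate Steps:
$o = 19137781710$ ($o = 77355 \cdot 247402 = 19137781710$)
$H = 4 \sqrt{1196096785}$ ($H = \sqrt{19137781710 - 233150} = \sqrt{19137548560} = 4 \sqrt{1196096785} \approx 1.3834 \cdot 10^{5}$)
$\left(H + 9571\right) \left(-494379 - 93951\right) = \left(4 \sqrt{1196096785} + 9571\right) \left(-494379 - 93951\right) = \left(9571 + 4 \sqrt{1196096785}\right) \left(-588330\right) = -5630906430 - 2353320 \sqrt{1196096785}$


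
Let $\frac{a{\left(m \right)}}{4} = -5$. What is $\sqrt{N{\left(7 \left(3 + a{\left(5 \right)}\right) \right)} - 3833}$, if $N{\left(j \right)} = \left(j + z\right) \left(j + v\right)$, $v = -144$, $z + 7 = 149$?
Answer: $9 i \sqrt{122} \approx 99.408 i$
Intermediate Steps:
$z = 142$ ($z = -7 + 149 = 142$)
$a{\left(m \right)} = -20$ ($a{\left(m \right)} = 4 \left(-5\right) = -20$)
$N{\left(j \right)} = \left(-144 + j\right) \left(142 + j\right)$ ($N{\left(j \right)} = \left(j + 142\right) \left(j - 144\right) = \left(142 + j\right) \left(-144 + j\right) = \left(-144 + j\right) \left(142 + j\right)$)
$\sqrt{N{\left(7 \left(3 + a{\left(5 \right)}\right) \right)} - 3833} = \sqrt{\left(-20448 + \left(7 \left(3 - 20\right)\right)^{2} - 2 \cdot 7 \left(3 - 20\right)\right) - 3833} = \sqrt{\left(-20448 + \left(7 \left(-17\right)\right)^{2} - 2 \cdot 7 \left(-17\right)\right) - 3833} = \sqrt{\left(-20448 + \left(-119\right)^{2} - -238\right) - 3833} = \sqrt{\left(-20448 + 14161 + 238\right) - 3833} = \sqrt{-6049 - 3833} = \sqrt{-9882} = 9 i \sqrt{122}$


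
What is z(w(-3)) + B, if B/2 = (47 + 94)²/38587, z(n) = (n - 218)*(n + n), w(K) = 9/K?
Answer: 1089492/821 ≈ 1327.0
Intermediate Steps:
z(n) = 2*n*(-218 + n) (z(n) = (-218 + n)*(2*n) = 2*n*(-218 + n))
B = 846/821 (B = 2*((47 + 94)²/38587) = 2*(141²*(1/38587)) = 2*(19881*(1/38587)) = 2*(423/821) = 846/821 ≈ 1.0305)
z(w(-3)) + B = 2*(9/(-3))*(-218 + 9/(-3)) + 846/821 = 2*(9*(-⅓))*(-218 + 9*(-⅓)) + 846/821 = 2*(-3)*(-218 - 3) + 846/821 = 2*(-3)*(-221) + 846/821 = 1326 + 846/821 = 1089492/821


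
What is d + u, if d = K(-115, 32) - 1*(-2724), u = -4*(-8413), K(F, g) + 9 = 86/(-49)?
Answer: 1781897/49 ≈ 36365.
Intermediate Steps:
K(F, g) = -527/49 (K(F, g) = -9 + 86/(-49) = -9 + 86*(-1/49) = -9 - 86/49 = -527/49)
u = 33652
d = 132949/49 (d = -527/49 - 1*(-2724) = -527/49 + 2724 = 132949/49 ≈ 2713.2)
d + u = 132949/49 + 33652 = 1781897/49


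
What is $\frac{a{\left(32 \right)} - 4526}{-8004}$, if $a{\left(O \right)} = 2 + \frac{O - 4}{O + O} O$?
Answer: $\frac{2255}{4002} \approx 0.56347$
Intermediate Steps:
$a{\left(O \right)} = \frac{O}{2}$ ($a{\left(O \right)} = 2 + \frac{-4 + O}{2 O} O = 2 + \left(-2 + \frac{O}{2}\right) = \frac{O}{2}$)
$\frac{a{\left(32 \right)} - 4526}{-8004} = \frac{\frac{1}{2} \cdot 32 - 4526}{-8004} = \left(16 - 4526\right) \left(- \frac{1}{8004}\right) = \left(-4510\right) \left(- \frac{1}{8004}\right) = \frac{2255}{4002}$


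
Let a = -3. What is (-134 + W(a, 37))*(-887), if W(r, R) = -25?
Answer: 141033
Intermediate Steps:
(-134 + W(a, 37))*(-887) = (-134 - 25)*(-887) = -159*(-887) = 141033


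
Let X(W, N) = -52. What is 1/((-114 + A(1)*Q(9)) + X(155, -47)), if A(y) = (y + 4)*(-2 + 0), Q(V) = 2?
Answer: -1/186 ≈ -0.0053763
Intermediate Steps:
A(y) = -8 - 2*y (A(y) = (4 + y)*(-2) = -8 - 2*y)
1/((-114 + A(1)*Q(9)) + X(155, -47)) = 1/((-114 + (-8 - 2*1)*2) - 52) = 1/((-114 + (-8 - 2)*2) - 52) = 1/((-114 - 10*2) - 52) = 1/((-114 - 20) - 52) = 1/(-134 - 52) = 1/(-186) = -1/186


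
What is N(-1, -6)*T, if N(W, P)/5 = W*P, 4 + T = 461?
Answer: 13710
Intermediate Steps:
T = 457 (T = -4 + 461 = 457)
N(W, P) = 5*P*W (N(W, P) = 5*(W*P) = 5*(P*W) = 5*P*W)
N(-1, -6)*T = (5*(-6)*(-1))*457 = 30*457 = 13710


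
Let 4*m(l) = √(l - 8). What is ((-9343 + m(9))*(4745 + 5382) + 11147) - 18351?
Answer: -378484933/4 ≈ -9.4621e+7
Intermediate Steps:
m(l) = √(-8 + l)/4 (m(l) = √(l - 8)/4 = √(-8 + l)/4)
((-9343 + m(9))*(4745 + 5382) + 11147) - 18351 = ((-9343 + √(-8 + 9)/4)*(4745 + 5382) + 11147) - 18351 = ((-9343 + √1/4)*10127 + 11147) - 18351 = ((-9343 + (¼)*1)*10127 + 11147) - 18351 = ((-9343 + ¼)*10127 + 11147) - 18351 = (-37371/4*10127 + 11147) - 18351 = (-378456117/4 + 11147) - 18351 = -378411529/4 - 18351 = -378484933/4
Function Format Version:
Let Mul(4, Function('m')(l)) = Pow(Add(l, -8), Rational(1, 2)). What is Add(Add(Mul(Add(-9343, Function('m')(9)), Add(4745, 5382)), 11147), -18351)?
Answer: Rational(-378484933, 4) ≈ -9.4621e+7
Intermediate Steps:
Function('m')(l) = Mul(Rational(1, 4), Pow(Add(-8, l), Rational(1, 2))) (Function('m')(l) = Mul(Rational(1, 4), Pow(Add(l, -8), Rational(1, 2))) = Mul(Rational(1, 4), Pow(Add(-8, l), Rational(1, 2))))
Add(Add(Mul(Add(-9343, Function('m')(9)), Add(4745, 5382)), 11147), -18351) = Add(Add(Mul(Add(-9343, Mul(Rational(1, 4), Pow(Add(-8, 9), Rational(1, 2)))), Add(4745, 5382)), 11147), -18351) = Add(Add(Mul(Add(-9343, Mul(Rational(1, 4), Pow(1, Rational(1, 2)))), 10127), 11147), -18351) = Add(Add(Mul(Add(-9343, Mul(Rational(1, 4), 1)), 10127), 11147), -18351) = Add(Add(Mul(Add(-9343, Rational(1, 4)), 10127), 11147), -18351) = Add(Add(Mul(Rational(-37371, 4), 10127), 11147), -18351) = Add(Add(Rational(-378456117, 4), 11147), -18351) = Add(Rational(-378411529, 4), -18351) = Rational(-378484933, 4)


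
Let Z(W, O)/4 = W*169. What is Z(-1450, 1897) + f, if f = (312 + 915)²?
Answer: 525329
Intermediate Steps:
Z(W, O) = 676*W (Z(W, O) = 4*(W*169) = 4*(169*W) = 676*W)
f = 1505529 (f = 1227² = 1505529)
Z(-1450, 1897) + f = 676*(-1450) + 1505529 = -980200 + 1505529 = 525329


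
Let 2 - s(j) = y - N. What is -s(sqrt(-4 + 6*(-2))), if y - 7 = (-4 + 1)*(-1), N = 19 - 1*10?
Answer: -1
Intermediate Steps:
N = 9 (N = 19 - 10 = 9)
y = 10 (y = 7 + (-4 + 1)*(-1) = 7 - 3*(-1) = 7 + 3 = 10)
s(j) = 1 (s(j) = 2 - (10 - 1*9) = 2 - (10 - 9) = 2 - 1*1 = 2 - 1 = 1)
-s(sqrt(-4 + 6*(-2))) = -1*1 = -1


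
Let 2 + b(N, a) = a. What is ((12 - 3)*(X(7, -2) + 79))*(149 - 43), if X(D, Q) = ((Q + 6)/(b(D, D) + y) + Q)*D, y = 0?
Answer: 336762/5 ≈ 67352.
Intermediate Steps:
b(N, a) = -2 + a
X(D, Q) = D*(Q + (6 + Q)/(-2 + D)) (X(D, Q) = ((Q + 6)/((-2 + D) + 0) + Q)*D = ((6 + Q)/(-2 + D) + Q)*D = (Q + (6 + Q)/(-2 + D))*D = D*(Q + (6 + Q)/(-2 + D)))
((12 - 3)*(X(7, -2) + 79))*(149 - 43) = ((12 - 3)*(7*(6 - 1*(-2) + 7*(-2))/(-2 + 7) + 79))*(149 - 43) = (9*(7*(6 + 2 - 14)/5 + 79))*106 = (9*(7*(1/5)*(-6) + 79))*106 = (9*(-42/5 + 79))*106 = (9*(353/5))*106 = (3177/5)*106 = 336762/5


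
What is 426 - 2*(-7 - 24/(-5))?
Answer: 2152/5 ≈ 430.40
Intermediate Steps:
426 - 2*(-7 - 24/(-5)) = 426 - 2*(-7 - 24*(-⅕)) = 426 - 2*(-7 + 24/5) = 426 - 2*(-11)/5 = 426 - 1*(-22/5) = 426 + 22/5 = 2152/5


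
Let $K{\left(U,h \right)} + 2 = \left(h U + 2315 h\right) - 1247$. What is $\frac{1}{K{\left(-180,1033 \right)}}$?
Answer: $\frac{1}{2204206} \approx 4.5368 \cdot 10^{-7}$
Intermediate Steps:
$K{\left(U,h \right)} = -1249 + 2315 h + U h$ ($K{\left(U,h \right)} = -2 - \left(1247 - 2315 h - h U\right) = -2 - \left(1247 - 2315 h - U h\right) = -2 + \left(-1247 + 2315 h + U h\right) = -1249 + 2315 h + U h$)
$\frac{1}{K{\left(-180,1033 \right)}} = \frac{1}{-1249 + 2315 \cdot 1033 - 185940} = \frac{1}{-1249 + 2391395 - 185940} = \frac{1}{2204206}$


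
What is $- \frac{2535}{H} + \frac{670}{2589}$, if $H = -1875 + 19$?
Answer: $\frac{7806635}{4805184} \approx 1.6246$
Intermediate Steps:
$H = -1856$
$- \frac{2535}{H} + \frac{670}{2589} = - \frac{2535}{-1856} + \frac{670}{2589} = \left(-2535\right) \left(- \frac{1}{1856}\right) + 670 \cdot \frac{1}{2589} = \frac{2535}{1856} + \frac{670}{2589} = \frac{7806635}{4805184}$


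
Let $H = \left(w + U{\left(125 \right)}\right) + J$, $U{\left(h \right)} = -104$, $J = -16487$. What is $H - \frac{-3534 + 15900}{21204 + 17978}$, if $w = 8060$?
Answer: $- \frac{167137004}{19591} \approx -8531.3$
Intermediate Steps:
$H = -8531$ ($H = \left(8060 - 104\right) - 16487 = 7956 - 16487 = -8531$)
$H - \frac{-3534 + 15900}{21204 + 17978} = -8531 - \frac{-3534 + 15900}{21204 + 17978} = -8531 - \frac{12366}{39182} = -8531 - 12366 \cdot \frac{1}{39182} = -8531 - \frac{6183}{19591} = - \frac{167137004}{19591}$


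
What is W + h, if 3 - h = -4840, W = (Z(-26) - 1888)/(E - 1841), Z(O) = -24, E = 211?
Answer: 3948001/815 ≈ 4844.2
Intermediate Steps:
W = 956/815 (W = (-24 - 1888)/(211 - 1841) = -1912/(-1630) = -1912*(-1/1630) = 956/815 ≈ 1.1730)
h = 4843 (h = 3 - 1*(-4840) = 3 + 4840 = 4843)
W + h = 956/815 + 4843 = 3948001/815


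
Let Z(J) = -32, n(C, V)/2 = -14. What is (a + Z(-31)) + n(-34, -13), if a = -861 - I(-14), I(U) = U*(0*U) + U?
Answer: -907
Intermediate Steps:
n(C, V) = -28 (n(C, V) = 2*(-14) = -28)
I(U) = U (I(U) = U*0 + U = 0 + U = U)
a = -847 (a = -861 - 1*(-14) = -861 + 14 = -847)
(a + Z(-31)) + n(-34, -13) = (-847 - 32) - 28 = -879 - 28 = -907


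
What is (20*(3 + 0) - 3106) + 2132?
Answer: -914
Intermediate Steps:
(20*(3 + 0) - 3106) + 2132 = (20*3 - 3106) + 2132 = (60 - 3106) + 2132 = -3046 + 2132 = -914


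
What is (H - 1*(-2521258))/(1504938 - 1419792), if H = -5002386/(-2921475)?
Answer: 409210956552/13819550575 ≈ 29.611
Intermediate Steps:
H = 1667462/973825 (H = -5002386*(-1/2921475) = 1667462/973825 ≈ 1.7123)
(H - 1*(-2521258))/(1504938 - 1419792) = (1667462/973825 - 1*(-2521258))/(1504938 - 1419792) = (1667462/973825 + 2521258)/85146 = (2455265739312/973825)*(1/85146) = 409210956552/13819550575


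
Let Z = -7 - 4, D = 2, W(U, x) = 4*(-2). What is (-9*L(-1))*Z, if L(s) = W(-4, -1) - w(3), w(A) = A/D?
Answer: -1881/2 ≈ -940.50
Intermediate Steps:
W(U, x) = -8
w(A) = A/2
L(s) = -19/2 (L(s) = -8 - 3/2 = -19/2)
Z = -11
(-9*L(-1))*Z = -9*(-19/2)*(-11) = (171/2)*(-11) = -1881/2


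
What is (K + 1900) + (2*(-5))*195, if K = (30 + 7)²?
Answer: 1319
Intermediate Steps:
K = 1369 (K = 37² = 1369)
(K + 1900) + (2*(-5))*195 = (1369 + 1900) + (2*(-5))*195 = 3269 - 10*195 = 3269 - 1950 = 1319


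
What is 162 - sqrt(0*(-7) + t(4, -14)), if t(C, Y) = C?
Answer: 160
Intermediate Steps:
162 - sqrt(0*(-7) + t(4, -14)) = 162 - sqrt(0*(-7) + 4) = 162 - sqrt(0 + 4) = 162 - sqrt(4) = 162 - 1*2 = 162 - 2 = 160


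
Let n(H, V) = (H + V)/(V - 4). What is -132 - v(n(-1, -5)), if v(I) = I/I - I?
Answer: -397/3 ≈ -132.33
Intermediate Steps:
n(H, V) = (H + V)/(-4 + V)
v(I) = 1 - I
-132 - v(n(-1, -5)) = -132 - (1 - (-1 - 5)/(-4 - 5)) = -132 - (1 - (-6)/(-9)) = -132 - (1 - (-1)*(-6)/9) = -132 - (1 - 1*2/3) = -132 - (1 - 2/3) = -132 - 1*1/3 = -132 - 1/3 = -397/3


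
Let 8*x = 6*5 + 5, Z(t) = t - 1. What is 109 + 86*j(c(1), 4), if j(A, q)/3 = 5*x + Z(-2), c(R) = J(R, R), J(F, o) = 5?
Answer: 19915/4 ≈ 4978.8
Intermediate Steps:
Z(t) = -1 + t
c(R) = 5
x = 35/8 (x = (6*5 + 5)/8 = (30 + 5)/8 = (⅛)*35 = 35/8 ≈ 4.3750)
j(A, q) = 453/8 (j(A, q) = 3*(5*(35/8) + (-1 - 2)) = 3*(175/8 - 3) = 3*(151/8) = 453/8)
109 + 86*j(c(1), 4) = 109 + 86*(453/8) = 109 + 19479/4 = 19915/4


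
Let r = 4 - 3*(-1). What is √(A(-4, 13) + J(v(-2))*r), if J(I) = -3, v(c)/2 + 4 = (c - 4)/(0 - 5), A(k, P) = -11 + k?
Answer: 6*I ≈ 6.0*I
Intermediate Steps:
v(c) = -32/5 - 2*c/5 (v(c) = -8 + 2*((c - 4)/(0 - 5)) = -8 + 2*((-4 + c)/(-5)) = -8 + 2*((-4 + c)*(-⅕)) = -8 + 2*(⅘ - c/5) = -8 + (8/5 - 2*c/5) = -32/5 - 2*c/5)
r = 7 (r = 4 + 3 = 7)
√(A(-4, 13) + J(v(-2))*r) = √((-11 - 4) - 3*7) = √(-15 - 21) = √(-36) = 6*I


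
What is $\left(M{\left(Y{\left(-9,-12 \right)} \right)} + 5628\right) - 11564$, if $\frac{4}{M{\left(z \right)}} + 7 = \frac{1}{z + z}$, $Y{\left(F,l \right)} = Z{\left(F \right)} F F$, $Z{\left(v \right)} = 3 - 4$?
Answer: $- \frac{6738008}{1135} \approx -5936.6$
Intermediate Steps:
$Z{\left(v \right)} = -1$ ($Z{\left(v \right)} = 3 - 4 = -1$)
$Y{\left(F,l \right)} = - F^{2}$ ($Y{\left(F,l \right)} = - F F = - F^{2}$)
$M{\left(z \right)} = \frac{4}{-7 + \frac{1}{2 z}}$ ($M{\left(z \right)} = \frac{4}{-7 + \frac{1}{z + z}} = \frac{4}{-7 + \frac{1}{2 z}}$)
$\left(M{\left(Y{\left(-9,-12 \right)} \right)} + 5628\right) - 11564 = \left(- \frac{8 \left(- \left(-9\right)^{2}\right)}{-1 + 14 \left(- \left(-9\right)^{2}\right)} + 5628\right) - 11564 = \left(- \frac{8 \left(\left(-1\right) 81\right)}{-1 + 14 \left(\left(-1\right) 81\right)} + 5628\right) - 11564 = \left(\left(-8\right) \left(-81\right) \frac{1}{-1 + 14 \left(-81\right)} + 5628\right) - 11564 = \left(\left(-8\right) \left(-81\right) \frac{1}{-1 - 1134} + 5628\right) - 11564 = \left(\left(-8\right) \left(-81\right) \frac{1}{-1135} + 5628\right) - 11564 = \left(\left(-8\right) \left(-81\right) \left(- \frac{1}{1135}\right) + 5628\right) - 11564 = \left(- \frac{648}{1135} + 5628\right) - 11564 = \frac{6387132}{1135} - 11564 = - \frac{6738008}{1135}$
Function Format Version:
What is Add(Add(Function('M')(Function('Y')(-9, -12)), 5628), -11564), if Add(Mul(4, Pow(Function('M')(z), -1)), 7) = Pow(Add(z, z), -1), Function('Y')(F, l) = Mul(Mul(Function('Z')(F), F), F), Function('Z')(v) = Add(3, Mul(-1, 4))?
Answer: Rational(-6738008, 1135) ≈ -5936.6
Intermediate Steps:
Function('Z')(v) = -1 (Function('Z')(v) = Add(3, -4) = -1)
Function('Y')(F, l) = Mul(-1, Pow(F, 2)) (Function('Y')(F, l) = Mul(Mul(-1, F), F) = Mul(-1, Pow(F, 2)))
Function('M')(z) = Mul(4, Pow(Add(-7, Mul(Rational(1, 2), Pow(z, -1))), -1)) (Function('M')(z) = Mul(4, Pow(Add(-7, Pow(Add(z, z), -1)), -1)) = Mul(4, Pow(Add(-7, Pow(Mul(2, z), -1)), -1)) = Mul(4, Pow(Add(-7, Mul(Rational(1, 2), Pow(z, -1))), -1)))
Add(Add(Function('M')(Function('Y')(-9, -12)), 5628), -11564) = Add(Add(Mul(-8, Mul(-1, Pow(-9, 2)), Pow(Add(-1, Mul(14, Mul(-1, Pow(-9, 2)))), -1)), 5628), -11564) = Add(Add(Mul(-8, Mul(-1, 81), Pow(Add(-1, Mul(14, Mul(-1, 81))), -1)), 5628), -11564) = Add(Add(Mul(-8, -81, Pow(Add(-1, Mul(14, -81)), -1)), 5628), -11564) = Add(Add(Mul(-8, -81, Pow(Add(-1, -1134), -1)), 5628), -11564) = Add(Add(Mul(-8, -81, Pow(-1135, -1)), 5628), -11564) = Add(Add(Mul(-8, -81, Rational(-1, 1135)), 5628), -11564) = Add(Add(Rational(-648, 1135), 5628), -11564) = Add(Rational(6387132, 1135), -11564) = Rational(-6738008, 1135)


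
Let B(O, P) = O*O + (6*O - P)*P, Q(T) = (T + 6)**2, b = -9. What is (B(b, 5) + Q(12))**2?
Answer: 12100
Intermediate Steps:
Q(T) = (6 + T)**2
B(O, P) = O**2 + P*(-P + 6*O) (B(O, P) = O**2 + (-P + 6*O)*P = O**2 + P*(-P + 6*O))
(B(b, 5) + Q(12))**2 = (((-9)**2 - 1*5**2 + 6*(-9)*5) + (6 + 12)**2)**2 = ((81 - 1*25 - 270) + 18**2)**2 = ((81 - 25 - 270) + 324)**2 = (-214 + 324)**2 = 110**2 = 12100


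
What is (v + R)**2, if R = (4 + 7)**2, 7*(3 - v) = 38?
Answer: 688900/49 ≈ 14059.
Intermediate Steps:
v = -17/7 (v = 3 - 1/7*38 = 3 - 38/7 = -17/7 ≈ -2.4286)
R = 121 (R = 11**2 = 121)
(v + R)**2 = (-17/7 + 121)**2 = (830/7)**2 = 688900/49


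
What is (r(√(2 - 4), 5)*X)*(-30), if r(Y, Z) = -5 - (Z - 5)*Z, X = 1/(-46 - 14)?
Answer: -5/2 ≈ -2.5000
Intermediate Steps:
X = -1/60 (X = 1/(-60) = -1/60 ≈ -0.016667)
r(Y, Z) = -5 - Z*(-5 + Z) (r(Y, Z) = -5 - (-5 + Z)*Z = -5 - Z*(-5 + Z))
(r(√(2 - 4), 5)*X)*(-30) = ((-5 - 1*5² + 5*5)*(-1/60))*(-30) = ((-5 - 1*25 + 25)*(-1/60))*(-30) = ((-5 - 25 + 25)*(-1/60))*(-30) = -5*(-1/60)*(-30) = (1/12)*(-30) = -5/2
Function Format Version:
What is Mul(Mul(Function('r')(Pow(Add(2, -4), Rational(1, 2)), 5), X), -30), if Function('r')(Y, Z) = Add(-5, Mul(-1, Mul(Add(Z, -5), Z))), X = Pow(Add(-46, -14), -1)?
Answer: Rational(-5, 2) ≈ -2.5000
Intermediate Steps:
X = Rational(-1, 60) (X = Pow(-60, -1) = Rational(-1, 60) ≈ -0.016667)
Function('r')(Y, Z) = Add(-5, Mul(-1, Z, Add(-5, Z))) (Function('r')(Y, Z) = Add(-5, Mul(-1, Mul(Add(-5, Z), Z))) = Add(-5, Mul(-1, Mul(Z, Add(-5, Z)))) = Add(-5, Mul(-1, Z, Add(-5, Z))))
Mul(Mul(Function('r')(Pow(Add(2, -4), Rational(1, 2)), 5), X), -30) = Mul(Mul(Add(-5, Mul(-1, Pow(5, 2)), Mul(5, 5)), Rational(-1, 60)), -30) = Mul(Mul(Add(-5, Mul(-1, 25), 25), Rational(-1, 60)), -30) = Mul(Mul(Add(-5, -25, 25), Rational(-1, 60)), -30) = Mul(Mul(-5, Rational(-1, 60)), -30) = Mul(Rational(1, 12), -30) = Rational(-5, 2)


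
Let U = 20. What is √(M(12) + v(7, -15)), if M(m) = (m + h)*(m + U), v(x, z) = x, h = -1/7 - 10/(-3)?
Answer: √217455/21 ≈ 22.206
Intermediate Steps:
h = 67/21 (h = -1*⅐ - 10*(-⅓) = -⅐ + 10/3 = 67/21 ≈ 3.1905)
M(m) = (20 + m)*(67/21 + m) (M(m) = (m + 67/21)*(m + 20) = (67/21 + m)*(20 + m) = (20 + m)*(67/21 + m))
√(M(12) + v(7, -15)) = √((1340/21 + 12² + (487/21)*12) + 7) = √((1340/21 + 144 + 1948/7) + 7) = √(10208/21 + 7) = √(10355/21) = √217455/21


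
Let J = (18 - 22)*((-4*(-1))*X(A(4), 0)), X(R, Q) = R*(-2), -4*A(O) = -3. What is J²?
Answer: 576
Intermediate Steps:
A(O) = ¾ (A(O) = -¼*(-3) = ¾)
X(R, Q) = -2*R
J = 24 (J = (18 - 22)*((-4*(-1))*(-2*¾)) = -16*(-3)/2 = -4*(-6) = 24)
J² = 24² = 576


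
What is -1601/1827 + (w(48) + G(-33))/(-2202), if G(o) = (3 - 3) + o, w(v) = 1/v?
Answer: -6160265/7152096 ≈ -0.86132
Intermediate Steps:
G(o) = o (G(o) = 0 + o = o)
-1601/1827 + (w(48) + G(-33))/(-2202) = -1601/1827 + (1/48 - 33)/(-2202) = -1601*1/1827 + (1/48 - 33)*(-1/2202) = -1601/1827 - 1583/48*(-1/2202) = -1601/1827 + 1583/105696 = -6160265/7152096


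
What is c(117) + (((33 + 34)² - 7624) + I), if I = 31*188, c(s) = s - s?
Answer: 2693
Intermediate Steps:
c(s) = 0
I = 5828
c(117) + (((33 + 34)² - 7624) + I) = 0 + (((33 + 34)² - 7624) + 5828) = 0 + ((67² - 7624) + 5828) = 0 + ((4489 - 7624) + 5828) = 0 + (-3135 + 5828) = 0 + 2693 = 2693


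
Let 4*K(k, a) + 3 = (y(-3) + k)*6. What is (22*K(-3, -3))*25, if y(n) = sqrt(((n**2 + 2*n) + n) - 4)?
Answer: -5775/2 + 1650*I ≈ -2887.5 + 1650.0*I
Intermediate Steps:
y(n) = sqrt(-4 + n**2 + 3*n) (y(n) = sqrt((n**2 + 3*n) - 4) = sqrt(-4 + n**2 + 3*n))
K(k, a) = -3/4 + 3*I + 3*k/2 (K(k, a) = -3/4 + ((sqrt(-4 + (-3)**2 + 3*(-3)) + k)*6)/4 = -3/4 + ((sqrt(-4 + 9 - 9) + k)*6)/4 = -3/4 + ((sqrt(-4) + k)*6)/4 = -3/4 + ((2*I + k)*6)/4 = -3/4 + ((k + 2*I)*6)/4 = -3/4 + (6*k + 12*I)/4 = -3/4 + (3*I + 3*k/2) = -3/4 + 3*I + 3*k/2)
(22*K(-3, -3))*25 = (22*(-3/4 + 3*I + (3/2)*(-3)))*25 = (22*(-3/4 + 3*I - 9/2))*25 = (22*(-21/4 + 3*I))*25 = (-231/2 + 66*I)*25 = -5775/2 + 1650*I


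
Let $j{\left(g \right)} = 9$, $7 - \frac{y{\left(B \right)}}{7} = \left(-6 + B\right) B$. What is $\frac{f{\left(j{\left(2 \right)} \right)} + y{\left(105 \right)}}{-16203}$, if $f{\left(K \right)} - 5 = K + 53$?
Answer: $\frac{72649}{16203} \approx 4.4837$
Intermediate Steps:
$y{\left(B \right)} = 49 - 7 B \left(-6 + B\right)$ ($y{\left(B \right)} = 49 - 7 \left(-6 + B\right) B = 49 - 7 B \left(-6 + B\right)$)
$f{\left(K \right)} = 58 + K$ ($f{\left(K \right)} = 5 + \left(K + 53\right) = 5 + \left(53 + K\right) = 58 + K$)
$\frac{f{\left(j{\left(2 \right)} \right)} + y{\left(105 \right)}}{-16203} = \frac{\left(58 + 9\right) + \left(49 - 7 \cdot 105^{2} + 42 \cdot 105\right)}{-16203} = \left(67 + \left(49 - 77175 + 4410\right)\right) \left(- \frac{1}{16203}\right) = \left(67 - 72716\right) \left(- \frac{1}{16203}\right) = \left(-72649\right) \left(- \frac{1}{16203}\right) = \frac{72649}{16203}$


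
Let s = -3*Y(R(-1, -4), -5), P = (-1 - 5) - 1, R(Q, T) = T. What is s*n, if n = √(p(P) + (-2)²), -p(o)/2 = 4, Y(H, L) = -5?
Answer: 30*I ≈ 30.0*I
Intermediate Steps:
P = -7 (P = -6 - 1 = -7)
p(o) = -8 (p(o) = -2*4 = -8)
n = 2*I (n = √(-8 + (-2)²) = √(-8 + 4) = √(-4) = 2*I ≈ 2.0*I)
s = 15 (s = -3*(-5) = 15)
s*n = 15*(2*I) = 30*I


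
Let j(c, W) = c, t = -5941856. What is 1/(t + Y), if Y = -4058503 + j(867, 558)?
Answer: -1/9999492 ≈ -1.0001e-7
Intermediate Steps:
Y = -4057636 (Y = -4058503 + 867 = -4057636)
1/(t + Y) = 1/(-5941856 - 4057636) = 1/(-9999492) = -1/9999492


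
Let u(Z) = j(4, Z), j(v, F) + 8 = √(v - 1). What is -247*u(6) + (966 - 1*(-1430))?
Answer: 4372 - 247*√3 ≈ 3944.2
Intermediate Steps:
j(v, F) = -8 + √(-1 + v) (j(v, F) = -8 + √(v - 1) = -8 + √(-1 + v))
u(Z) = -8 + √3 (u(Z) = -8 + √(-1 + 4) = -8 + √3)
-247*u(6) + (966 - 1*(-1430)) = -247*(-8 + √3) + (966 - 1*(-1430)) = (1976 - 247*√3) + (966 + 1430) = (1976 - 247*√3) + 2396 = 4372 - 247*√3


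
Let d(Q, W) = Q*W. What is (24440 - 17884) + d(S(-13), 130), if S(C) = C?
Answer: 4866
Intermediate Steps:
(24440 - 17884) + d(S(-13), 130) = (24440 - 17884) - 13*130 = 6556 - 1690 = 4866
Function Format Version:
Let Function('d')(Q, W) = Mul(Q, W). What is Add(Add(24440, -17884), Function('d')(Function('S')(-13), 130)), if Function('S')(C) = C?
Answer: 4866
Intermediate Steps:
Add(Add(24440, -17884), Function('d')(Function('S')(-13), 130)) = Add(Add(24440, -17884), Mul(-13, 130)) = Add(6556, -1690) = 4866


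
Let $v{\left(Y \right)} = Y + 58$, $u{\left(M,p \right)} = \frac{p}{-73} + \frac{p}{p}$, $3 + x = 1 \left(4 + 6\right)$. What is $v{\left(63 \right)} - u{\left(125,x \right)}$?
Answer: $\frac{8767}{73} \approx 120.1$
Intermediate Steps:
$x = 7$ ($x = -3 + 1 \left(4 + 6\right) = -3 + 1 \cdot 10 = -3 + 10 = 7$)
$u{\left(M,p \right)} = 1 - \frac{p}{73}$ ($u{\left(M,p \right)} = p \left(- \frac{1}{73}\right) + 1 = - \frac{p}{73} + 1 = 1 - \frac{p}{73}$)
$v{\left(Y \right)} = 58 + Y$
$v{\left(63 \right)} - u{\left(125,x \right)} = \left(58 + 63\right) - \left(1 - \frac{7}{73}\right) = 121 - \left(1 - \frac{7}{73}\right) = 121 - \frac{66}{73} = \frac{8767}{73}$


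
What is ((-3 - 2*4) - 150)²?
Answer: 25921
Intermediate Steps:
((-3 - 2*4) - 150)² = ((-3 - 8) - 150)² = (-11 - 150)² = (-161)² = 25921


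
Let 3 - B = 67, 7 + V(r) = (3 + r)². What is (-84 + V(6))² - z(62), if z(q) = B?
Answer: 164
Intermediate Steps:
V(r) = -7 + (3 + r)²
B = -64 (B = 3 - 1*67 = 3 - 67 = -64)
z(q) = -64
(-84 + V(6))² - z(62) = (-84 + (-7 + (3 + 6)²))² - 1*(-64) = (-84 + (-7 + 9²))² + 64 = (-84 + (-7 + 81))² + 64 = (-84 + 74)² + 64 = (-10)² + 64 = 100 + 64 = 164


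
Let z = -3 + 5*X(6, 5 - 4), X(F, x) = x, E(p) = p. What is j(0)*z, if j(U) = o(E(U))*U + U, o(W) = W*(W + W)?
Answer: 0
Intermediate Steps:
o(W) = 2*W² (o(W) = W*(2*W) = 2*W²)
j(U) = U + 2*U³ (j(U) = (2*U²)*U + U = 2*U³ + U = U + 2*U³)
z = 2 (z = -3 + 5*(5 - 4) = -3 + 5*1 = -3 + 5 = 2)
j(0)*z = (0 + 2*0³)*2 = (0 + 2*0)*2 = (0 + 0)*2 = 0*2 = 0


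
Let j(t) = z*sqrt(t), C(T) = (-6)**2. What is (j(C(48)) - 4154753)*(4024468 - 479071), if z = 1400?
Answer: -14700467487141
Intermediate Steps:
C(T) = 36
j(t) = 1400*sqrt(t)
(j(C(48)) - 4154753)*(4024468 - 479071) = (1400*sqrt(36) - 4154753)*(4024468 - 479071) = (1400*6 - 4154753)*3545397 = (8400 - 4154753)*3545397 = -4146353*3545397 = -14700467487141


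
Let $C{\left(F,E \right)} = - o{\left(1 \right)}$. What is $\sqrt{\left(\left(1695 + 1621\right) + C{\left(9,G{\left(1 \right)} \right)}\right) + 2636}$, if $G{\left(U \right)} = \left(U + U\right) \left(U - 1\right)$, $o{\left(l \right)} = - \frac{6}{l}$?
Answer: $3 \sqrt{662} \approx 77.188$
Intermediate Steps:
$G{\left(U \right)} = 2 U \left(-1 + U\right)$
$C{\left(F,E \right)} = 6$ ($C{\left(F,E \right)} = - \frac{-6}{1} = - \left(-6\right) 1 = \left(-1\right) \left(-6\right) = 6$)
$\sqrt{\left(\left(1695 + 1621\right) + C{\left(9,G{\left(1 \right)} \right)}\right) + 2636} = \sqrt{\left(\left(1695 + 1621\right) + 6\right) + 2636} = \sqrt{\left(3316 + 6\right) + 2636} = \sqrt{3322 + 2636} = \sqrt{5958} = 3 \sqrt{662}$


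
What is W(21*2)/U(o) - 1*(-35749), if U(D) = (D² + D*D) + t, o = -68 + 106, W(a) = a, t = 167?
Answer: 109213237/3055 ≈ 35749.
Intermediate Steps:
o = 38
U(D) = 167 + 2*D² (U(D) = (D² + D*D) + 167 = (D² + D²) + 167 = 2*D² + 167 = 167 + 2*D²)
W(21*2)/U(o) - 1*(-35749) = (21*2)/(167 + 2*38²) - 1*(-35749) = 42/(167 + 2*1444) + 35749 = 42/(167 + 2888) + 35749 = 42/3055 + 35749 = 109213237/3055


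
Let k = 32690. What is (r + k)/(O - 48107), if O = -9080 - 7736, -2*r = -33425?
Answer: -32935/43282 ≈ -0.76094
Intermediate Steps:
r = 33425/2 (r = -1/2*(-33425) = 33425/2 ≈ 16713.)
O = -16816
(r + k)/(O - 48107) = (33425/2 + 32690)/(-16816 - 48107) = (98805/2)/(-64923) = (98805/2)*(-1/64923) = -32935/43282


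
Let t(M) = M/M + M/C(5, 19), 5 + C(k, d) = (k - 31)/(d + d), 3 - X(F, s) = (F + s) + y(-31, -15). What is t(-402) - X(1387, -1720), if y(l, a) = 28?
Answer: -4253/18 ≈ -236.28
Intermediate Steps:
X(F, s) = -25 - F - s (X(F, s) = 3 - ((F + s) + 28) = 3 - (28 + F + s) = 3 + (-28 - F - s) = -25 - F - s)
C(k, d) = -5 + (-31 + k)/(2*d) (C(k, d) = -5 + (k - 31)/(d + d) = -5 + (-31 + k)/((2*d)) = -5 + (-31 + k)*(1/(2*d)) = -5 + (-31 + k)/(2*d))
t(M) = 1 - 19*M/108 (t(M) = M/M + M/(((½)*(-31 + 5 - 10*19)/19)) = 1 + M/(((½)*(1/19)*(-31 + 5 - 190))) = 1 + M/(((½)*(1/19)*(-216))) = 1 + M/(-108/19) = 1 + M*(-19/108) = 1 - 19*M/108)
t(-402) - X(1387, -1720) = (1 - 19/108*(-402)) - (-25 - 1*1387 - 1*(-1720)) = (1 + 1273/18) - (-25 - 1387 + 1720) = 1291/18 - 1*308 = 1291/18 - 308 = -4253/18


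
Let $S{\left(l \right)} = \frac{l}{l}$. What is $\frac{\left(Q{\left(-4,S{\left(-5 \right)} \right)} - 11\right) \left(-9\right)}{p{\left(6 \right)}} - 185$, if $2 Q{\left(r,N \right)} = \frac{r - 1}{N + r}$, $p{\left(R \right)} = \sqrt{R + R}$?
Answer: $-185 + \frac{61 \sqrt{3}}{4} \approx -158.59$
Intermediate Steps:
$S{\left(l \right)} = 1$
$p{\left(R \right)} = \sqrt{2} \sqrt{R}$ ($p{\left(R \right)} = \sqrt{2 R} = \sqrt{2} \sqrt{R}$)
$Q{\left(r,N \right)} = \frac{-1 + r}{2 \left(N + r\right)}$ ($Q{\left(r,N \right)} = \frac{\left(r - 1\right) \frac{1}{N + r}}{2} = \frac{\left(-1 + r\right) \frac{1}{N + r}}{2} = \frac{\frac{1}{N + r} \left(-1 + r\right)}{2} = \frac{-1 + r}{2 \left(N + r\right)}$)
$\frac{\left(Q{\left(-4,S{\left(-5 \right)} \right)} - 11\right) \left(-9\right)}{p{\left(6 \right)}} - 185 = \frac{\left(\frac{-1 - 4}{2 \left(1 - 4\right)} - 11\right) \left(-9\right)}{\sqrt{2} \sqrt{6}} - 185 = \frac{\left(\frac{1}{2} \frac{1}{-3} \left(-5\right) - 11\right) \left(-9\right)}{2 \sqrt{3}} - 185 = \left(\frac{1}{2} \left(- \frac{1}{3}\right) \left(-5\right) - 11\right) \left(-9\right) \frac{\sqrt{3}}{6} - 185 = \left(\frac{5}{6} - 11\right) \left(-9\right) \frac{\sqrt{3}}{6} - 185 = \left(- \frac{61}{6}\right) \left(-9\right) \frac{\sqrt{3}}{6} - 185 = \frac{183 \frac{\sqrt{3}}{6}}{2} - 185 = \frac{61 \sqrt{3}}{4} - 185 = -185 + \frac{61 \sqrt{3}}{4}$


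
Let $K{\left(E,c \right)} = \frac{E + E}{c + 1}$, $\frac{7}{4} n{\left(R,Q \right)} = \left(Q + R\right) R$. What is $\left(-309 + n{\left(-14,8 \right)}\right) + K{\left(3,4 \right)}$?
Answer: $- \frac{1299}{5} \approx -259.8$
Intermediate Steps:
$n{\left(R,Q \right)} = \frac{4 R \left(Q + R\right)}{7}$ ($n{\left(R,Q \right)} = \frac{4 \left(Q + R\right) R}{7} = \frac{4 R \left(Q + R\right)}{7}$)
$K{\left(E,c \right)} = \frac{2 E}{1 + c}$
$\left(-309 + n{\left(-14,8 \right)}\right) + K{\left(3,4 \right)} = \left(-309 + \frac{4}{7} \left(-14\right) \left(8 - 14\right)\right) + 2 \cdot 3 \frac{1}{1 + 4} = \left(-309 + \frac{4}{7} \left(-14\right) \left(-6\right)\right) + 2 \cdot 3 \cdot \frac{1}{5} = \left(-309 + 48\right) + 2 \cdot 3 \cdot \frac{1}{5} = -261 + \frac{6}{5} = - \frac{1299}{5}$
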